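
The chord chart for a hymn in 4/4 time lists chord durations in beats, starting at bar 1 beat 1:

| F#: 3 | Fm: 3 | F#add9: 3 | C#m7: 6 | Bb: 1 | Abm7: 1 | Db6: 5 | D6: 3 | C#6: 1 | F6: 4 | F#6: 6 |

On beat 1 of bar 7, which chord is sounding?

D6

Beat 1 of bar 7 is beat (7−1)×4 + 1 = 25 overall.
Running totals: F# ends at 3, Fm ends at 6, F#add9 ends at 9, C#m7 ends at 15, Bb ends at 16, Abm7 ends at 17, Db6 ends at 22, D6 ends at 25.
Beat 25 falls within D6.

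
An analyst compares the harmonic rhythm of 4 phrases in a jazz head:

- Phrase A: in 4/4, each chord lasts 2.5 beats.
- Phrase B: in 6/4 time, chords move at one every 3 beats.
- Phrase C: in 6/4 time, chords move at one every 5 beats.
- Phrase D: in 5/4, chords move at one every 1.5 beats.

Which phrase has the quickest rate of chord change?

A: 4 beats/bar ÷ 2.5 beats/chord = 1.6 chords/bar.
B: 6 beats/bar ÷ 3 beats/chord = 2 chords/bar.
C: 6 beats/bar ÷ 5 beats/chord = 1.2 chords/bar.
D: 5 beats/bar ÷ 1.5 beats/chord = 10/3 chords/bar.
Fastest is D at 10/3 chords/bar.

Phrase D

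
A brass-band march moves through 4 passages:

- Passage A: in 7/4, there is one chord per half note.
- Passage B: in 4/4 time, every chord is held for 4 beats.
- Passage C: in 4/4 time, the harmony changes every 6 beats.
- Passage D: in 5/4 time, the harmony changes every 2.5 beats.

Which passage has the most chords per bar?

Passage A

A: 7 beats/bar ÷ 2 beats/chord = 3.5 chords/bar.
B: 4 beats/bar ÷ 4 beats/chord = 1 chord/bar.
C: 4 beats/bar ÷ 6 beats/chord = 2/3 chords/bar.
D: 5 beats/bar ÷ 2.5 beats/chord = 2 chords/bar.
Fastest is A at 3.5 chords/bar.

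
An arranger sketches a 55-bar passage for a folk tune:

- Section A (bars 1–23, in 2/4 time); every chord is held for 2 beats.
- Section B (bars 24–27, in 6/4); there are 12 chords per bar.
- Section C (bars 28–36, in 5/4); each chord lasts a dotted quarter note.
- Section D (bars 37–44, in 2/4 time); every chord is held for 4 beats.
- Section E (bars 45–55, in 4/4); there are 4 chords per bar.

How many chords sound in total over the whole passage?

149 chords

A: 23 bars × 2 beats = 46 beats; 2 beats/chord → 23 chords.
B: 4 bars × 6 beats = 24 beats; 0.5 beats/chord → 48 chords.
C: 9 bars × 5 beats = 45 beats; 1.5 beats/chord → 30 chords.
D: 8 bars × 2 beats = 16 beats; 4 beats/chord → 4 chords.
E: 11 bars × 4 beats = 44 beats; 1 beat/chord → 44 chords.
Total: 23 + 48 + 30 + 4 + 44 = 149.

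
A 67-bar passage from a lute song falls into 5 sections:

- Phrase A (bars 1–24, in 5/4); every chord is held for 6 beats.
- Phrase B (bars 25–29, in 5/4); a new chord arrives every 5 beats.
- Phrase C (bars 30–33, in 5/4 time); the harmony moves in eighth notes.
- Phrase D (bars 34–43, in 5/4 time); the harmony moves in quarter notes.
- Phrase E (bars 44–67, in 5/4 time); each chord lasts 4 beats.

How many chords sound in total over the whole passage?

145 chords

A: 24·5 = 120 beats, 120/6 = 20 chords.
B: 5·5 = 25 beats, 25/5 = 5 chords.
C: 4·5 = 20 beats, 20/0.5 = 40 chords.
D: 10·5 = 50 beats, 50/1 = 50 chords.
E: 24·5 = 120 beats, 120/4 = 30 chords.
Total: 20 + 5 + 40 + 50 + 30 = 145.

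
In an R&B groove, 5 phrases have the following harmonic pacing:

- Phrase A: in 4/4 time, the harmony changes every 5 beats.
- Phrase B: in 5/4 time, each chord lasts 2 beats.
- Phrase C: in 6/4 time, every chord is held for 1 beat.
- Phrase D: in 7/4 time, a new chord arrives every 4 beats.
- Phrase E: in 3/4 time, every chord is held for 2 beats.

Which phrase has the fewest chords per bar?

Phrase A

A: each chord is 5 beats in 4/4, so 0.8 per bar.
B: each chord is 2 beats in 5/4, so 2.5 per bar.
C: each chord is 1 beat in 6/4, so 6 per bar.
D: each chord is 4 beats in 7/4, so 1.75 per bar.
E: each chord is 2 beats in 3/4, so 1.5 per bar.
Slowest is A at 0.8 chords/bar.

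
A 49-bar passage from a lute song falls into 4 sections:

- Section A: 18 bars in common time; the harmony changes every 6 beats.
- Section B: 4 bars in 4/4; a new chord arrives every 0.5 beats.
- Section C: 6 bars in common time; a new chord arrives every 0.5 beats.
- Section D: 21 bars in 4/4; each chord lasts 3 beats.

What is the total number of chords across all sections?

120 chords

A: 18 bars × 4 beats = 72 beats; 6 beats/chord → 12 chords.
B: 4 bars × 4 beats = 16 beats; 0.5 beats/chord → 32 chords.
C: 6 bars × 4 beats = 24 beats; 0.5 beats/chord → 48 chords.
D: 21 bars × 4 beats = 84 beats; 3 beats/chord → 28 chords.
Total: 12 + 32 + 48 + 28 = 120.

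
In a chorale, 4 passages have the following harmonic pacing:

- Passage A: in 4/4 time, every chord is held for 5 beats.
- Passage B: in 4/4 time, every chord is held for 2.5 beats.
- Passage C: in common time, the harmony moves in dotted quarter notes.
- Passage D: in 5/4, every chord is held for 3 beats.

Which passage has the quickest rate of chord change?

A: 4/5 = 0.8 chords/bar.
B: 4/2.5 = 1.6 chords/bar.
C: 4/1.5 = 8/3 chords/bar.
D: 5/3 = 5/3 chords/bar.
Fastest is C at 8/3 chords/bar.

Passage C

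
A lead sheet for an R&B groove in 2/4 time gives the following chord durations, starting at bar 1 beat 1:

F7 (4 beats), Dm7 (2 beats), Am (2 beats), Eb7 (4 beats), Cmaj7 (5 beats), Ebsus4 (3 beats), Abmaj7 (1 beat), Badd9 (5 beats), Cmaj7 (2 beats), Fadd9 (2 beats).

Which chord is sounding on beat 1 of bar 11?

Abmaj7

Beat 1 of bar 11 is beat (11−1)×2 + 1 = 21 overall.
Running totals: F7 ends at 4, Dm7 ends at 6, Am ends at 8, Eb7 ends at 12, Cmaj7 ends at 17, Ebsus4 ends at 20, Abmaj7 ends at 21.
Beat 21 falls within Abmaj7.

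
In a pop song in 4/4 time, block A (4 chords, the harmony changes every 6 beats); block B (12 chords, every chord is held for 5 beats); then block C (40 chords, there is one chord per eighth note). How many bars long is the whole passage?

A: 4 × 6 = 24 beats = 6 bars.
B: 12 × 5 = 60 beats = 15 bars.
C: 40 × 0.5 = 20 beats = 5 bars.
Total: 6 + 15 + 5 = 26 bars.

26 bars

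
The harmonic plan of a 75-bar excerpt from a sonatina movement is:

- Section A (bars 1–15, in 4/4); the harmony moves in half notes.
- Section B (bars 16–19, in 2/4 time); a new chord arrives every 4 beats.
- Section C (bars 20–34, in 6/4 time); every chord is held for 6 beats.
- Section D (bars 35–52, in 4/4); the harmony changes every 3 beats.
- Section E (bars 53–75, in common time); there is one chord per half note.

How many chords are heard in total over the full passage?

A: 15·4 = 60 beats, 60/2 = 30 chords.
B: 4·2 = 8 beats, 8/4 = 2 chords.
C: 15·6 = 90 beats, 90/6 = 15 chords.
D: 18·4 = 72 beats, 72/3 = 24 chords.
E: 23·4 = 92 beats, 92/2 = 46 chords.
Total: 30 + 2 + 15 + 24 + 46 = 117.

117 chords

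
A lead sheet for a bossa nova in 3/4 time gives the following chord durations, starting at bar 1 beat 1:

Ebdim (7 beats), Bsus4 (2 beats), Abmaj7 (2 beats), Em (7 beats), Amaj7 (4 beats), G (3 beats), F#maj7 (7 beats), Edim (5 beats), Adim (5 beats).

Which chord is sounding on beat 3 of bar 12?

Beat 3 of bar 12 is beat (12−1)×3 + 3 = 36 overall.
Running totals: Ebdim ends at 7, Bsus4 ends at 9, Abmaj7 ends at 11, Em ends at 18, Amaj7 ends at 22, G ends at 25, F#maj7 ends at 32, Edim ends at 37.
Beat 36 falls within Edim.

Edim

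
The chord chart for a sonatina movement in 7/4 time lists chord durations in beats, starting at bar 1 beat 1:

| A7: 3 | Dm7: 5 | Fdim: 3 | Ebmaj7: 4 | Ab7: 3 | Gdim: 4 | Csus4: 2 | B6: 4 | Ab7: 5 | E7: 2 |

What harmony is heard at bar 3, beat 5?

Gdim

Beat 5 of bar 3 is beat (3−1)×7 + 5 = 19 overall.
Running totals: A7 ends at 3, Dm7 ends at 8, Fdim ends at 11, Ebmaj7 ends at 15, Ab7 ends at 18, Gdim ends at 22.
Beat 19 falls within Gdim.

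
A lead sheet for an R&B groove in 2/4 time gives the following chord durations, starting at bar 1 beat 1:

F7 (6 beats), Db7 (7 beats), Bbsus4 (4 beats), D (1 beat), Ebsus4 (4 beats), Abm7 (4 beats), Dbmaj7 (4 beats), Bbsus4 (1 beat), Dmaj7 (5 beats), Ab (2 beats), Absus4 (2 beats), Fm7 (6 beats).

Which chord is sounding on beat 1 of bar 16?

Beat 1 of bar 16 is beat (16−1)×2 + 1 = 31 overall.
Running totals: F7 ends at 6, Db7 ends at 13, Bbsus4 ends at 17, D ends at 18, Ebsus4 ends at 22, Abm7 ends at 26, Dbmaj7 ends at 30, Bbsus4 ends at 31.
Beat 31 falls within Bbsus4.

Bbsus4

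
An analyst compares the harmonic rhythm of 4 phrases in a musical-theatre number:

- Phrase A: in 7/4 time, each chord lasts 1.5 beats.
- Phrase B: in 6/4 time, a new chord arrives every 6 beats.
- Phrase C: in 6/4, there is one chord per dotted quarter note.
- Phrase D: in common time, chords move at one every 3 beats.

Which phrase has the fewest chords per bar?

Phrase B

A: 7/1.5 = 14/3 chords/bar.
B: 6/6 = 1 chord/bar.
C: 6/1.5 = 4 chords/bar.
D: 4/3 = 4/3 chords/bar.
Slowest is B at 1 chords/bar.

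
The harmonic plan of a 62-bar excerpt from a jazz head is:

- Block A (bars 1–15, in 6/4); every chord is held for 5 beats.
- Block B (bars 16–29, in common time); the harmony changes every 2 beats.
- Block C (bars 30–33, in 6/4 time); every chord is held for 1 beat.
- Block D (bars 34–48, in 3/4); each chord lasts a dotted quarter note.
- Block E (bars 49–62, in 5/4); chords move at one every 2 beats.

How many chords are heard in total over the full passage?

A has 90 beats and chords last 5 each, so 18 chords.
B has 56 beats and chords last 2 each, so 28 chords.
C has 24 beats and chords last 1 each, so 24 chords.
D has 45 beats and chords last 1.5 each, so 30 chords.
E has 70 beats and chords last 2 each, so 35 chords.
Total: 18 + 28 + 24 + 30 + 35 = 135.

135 chords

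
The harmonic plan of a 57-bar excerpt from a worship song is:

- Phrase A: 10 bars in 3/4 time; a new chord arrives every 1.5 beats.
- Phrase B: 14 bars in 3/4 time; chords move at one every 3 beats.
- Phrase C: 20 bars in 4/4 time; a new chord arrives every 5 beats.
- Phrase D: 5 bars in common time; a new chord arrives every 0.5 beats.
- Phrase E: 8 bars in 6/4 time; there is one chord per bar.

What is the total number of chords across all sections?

A has 30 beats and chords last 1.5 each, so 20 chords.
B has 42 beats and chords last 3 each, so 14 chords.
C has 80 beats and chords last 5 each, so 16 chords.
D has 20 beats and chords last 0.5 each, so 40 chords.
E has 48 beats and chords last 6 each, so 8 chords.
Total: 20 + 14 + 16 + 40 + 8 = 98.

98 chords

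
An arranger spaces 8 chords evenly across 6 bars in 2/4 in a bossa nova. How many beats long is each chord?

1.5 beats

6 bars × 2 beats/bar = 12 beats total.
12 beats ÷ 8 chords = 1.5 beats per chord.
(That is a dotted quarter note.)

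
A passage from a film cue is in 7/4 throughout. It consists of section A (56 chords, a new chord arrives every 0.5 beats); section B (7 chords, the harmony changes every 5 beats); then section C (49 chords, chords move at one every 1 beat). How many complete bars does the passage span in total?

A: 56 × 0.5 = 28 beats = 4 bars.
B: 7 × 5 = 35 beats = 5 bars.
C: 49 × 1 = 49 beats = 7 bars.
Total: 4 + 5 + 7 = 16 bars.

16 bars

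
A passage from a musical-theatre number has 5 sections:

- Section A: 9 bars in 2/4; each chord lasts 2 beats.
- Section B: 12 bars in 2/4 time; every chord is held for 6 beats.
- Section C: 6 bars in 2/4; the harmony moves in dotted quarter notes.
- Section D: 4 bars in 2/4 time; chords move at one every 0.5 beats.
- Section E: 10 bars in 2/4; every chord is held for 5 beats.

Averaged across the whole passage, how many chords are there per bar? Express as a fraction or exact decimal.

1 chords per bar

A: 9 × 2 = 18 beats ÷ 2 = 9 chords.
B: 12 × 2 = 24 beats ÷ 6 = 4 chords.
C: 6 × 2 = 12 beats ÷ 1.5 = 8 chords.
D: 4 × 2 = 8 beats ÷ 0.5 = 16 chords.
E: 10 × 2 = 20 beats ÷ 5 = 4 chords.
Overall: 41 chords over 41 bars → 41/41 = 1 chords per bar.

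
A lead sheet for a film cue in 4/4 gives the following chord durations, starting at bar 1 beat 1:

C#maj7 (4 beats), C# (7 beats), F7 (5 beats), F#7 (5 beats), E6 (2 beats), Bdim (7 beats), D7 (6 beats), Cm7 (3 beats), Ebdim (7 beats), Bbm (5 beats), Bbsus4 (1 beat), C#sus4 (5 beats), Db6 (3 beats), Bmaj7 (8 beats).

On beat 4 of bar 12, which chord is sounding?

Beat 4 of bar 12 is beat (12−1)×4 + 4 = 48 overall.
Running totals: C#maj7 ends at 4, C# ends at 11, F7 ends at 16, F#7 ends at 21, E6 ends at 23, Bdim ends at 30, D7 ends at 36, Cm7 ends at 39, Ebdim ends at 46, Bbm ends at 51.
Beat 48 falls within Bbm.

Bbm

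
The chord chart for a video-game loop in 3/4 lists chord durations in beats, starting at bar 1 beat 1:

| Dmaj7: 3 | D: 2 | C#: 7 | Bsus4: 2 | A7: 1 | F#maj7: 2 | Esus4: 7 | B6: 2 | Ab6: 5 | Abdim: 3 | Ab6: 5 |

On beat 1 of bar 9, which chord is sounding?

Beat 1 of bar 9 is beat (9−1)×3 + 1 = 25 overall.
Running totals: Dmaj7 ends at 3, D ends at 5, C# ends at 12, Bsus4 ends at 14, A7 ends at 15, F#maj7 ends at 17, Esus4 ends at 24, B6 ends at 26.
Beat 25 falls within B6.

B6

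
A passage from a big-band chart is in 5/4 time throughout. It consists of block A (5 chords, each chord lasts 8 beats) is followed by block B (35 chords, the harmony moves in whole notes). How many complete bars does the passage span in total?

36 bars

A: 5 × 8 = 40 beats = 8 bars.
B: 35 × 4 = 140 beats = 28 bars.
Total: 8 + 28 = 36 bars.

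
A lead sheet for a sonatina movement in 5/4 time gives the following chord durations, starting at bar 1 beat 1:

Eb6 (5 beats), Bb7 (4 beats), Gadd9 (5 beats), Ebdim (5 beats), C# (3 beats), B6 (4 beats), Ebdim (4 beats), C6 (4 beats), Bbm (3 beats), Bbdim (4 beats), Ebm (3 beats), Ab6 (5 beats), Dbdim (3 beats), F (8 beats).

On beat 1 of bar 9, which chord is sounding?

Beat 1 of bar 9 is beat (9−1)×5 + 1 = 41 overall.
Running totals: Eb6 ends at 5, Bb7 ends at 9, Gadd9 ends at 14, Ebdim ends at 19, C# ends at 22, B6 ends at 26, Ebdim ends at 30, C6 ends at 34, Bbm ends at 37, Bbdim ends at 41.
Beat 41 falls within Bbdim.

Bbdim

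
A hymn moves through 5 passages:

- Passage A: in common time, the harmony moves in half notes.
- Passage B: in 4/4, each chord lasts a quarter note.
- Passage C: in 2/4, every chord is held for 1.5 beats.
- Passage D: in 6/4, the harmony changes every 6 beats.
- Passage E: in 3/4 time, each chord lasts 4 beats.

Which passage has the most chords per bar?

A: each chord is 2 beats in 4/4, so 2 per bar.
B: each chord is 1 beat in 4/4, so 4 per bar.
C: each chord is 1.5 beats in 2/4, so 4/3 per bar.
D: each chord is 6 beats in 6/4, so 1 per bar.
E: each chord is 4 beats in 3/4, so 0.75 per bar.
Fastest is B at 4 chords/bar.

Passage B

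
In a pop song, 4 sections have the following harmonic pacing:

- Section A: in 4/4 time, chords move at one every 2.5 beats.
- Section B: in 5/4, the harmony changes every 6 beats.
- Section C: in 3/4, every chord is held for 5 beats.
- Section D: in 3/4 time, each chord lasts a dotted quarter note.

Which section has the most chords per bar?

Section D

A: 4/2.5 = 1.6 chords/bar.
B: 5/6 = 5/6 chords/bar.
C: 3/5 = 0.6 chords/bar.
D: 3/1.5 = 2 chords/bar.
Fastest is D at 2 chords/bar.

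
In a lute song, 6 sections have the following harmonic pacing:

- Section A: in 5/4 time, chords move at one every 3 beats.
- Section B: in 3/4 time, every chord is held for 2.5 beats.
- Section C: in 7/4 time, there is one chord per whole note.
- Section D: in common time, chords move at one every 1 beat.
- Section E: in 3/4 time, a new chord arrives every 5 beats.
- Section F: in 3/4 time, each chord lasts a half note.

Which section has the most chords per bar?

A: 5 beats/bar ÷ 3 beats/chord = 5/3 chords/bar.
B: 3 beats/bar ÷ 2.5 beats/chord = 1.2 chords/bar.
C: 7 beats/bar ÷ 4 beats/chord = 1.75 chords/bar.
D: 4 beats/bar ÷ 1 beat/chord = 4 chords/bar.
E: 3 beats/bar ÷ 5 beats/chord = 0.6 chords/bar.
F: 3 beats/bar ÷ 2 beats/chord = 1.5 chords/bar.
Fastest is D at 4 chords/bar.

Section D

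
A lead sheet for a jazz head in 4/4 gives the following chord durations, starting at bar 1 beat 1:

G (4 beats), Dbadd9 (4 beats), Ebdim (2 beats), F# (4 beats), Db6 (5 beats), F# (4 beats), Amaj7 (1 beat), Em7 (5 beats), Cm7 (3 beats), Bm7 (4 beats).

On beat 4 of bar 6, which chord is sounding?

Amaj7

Beat 4 of bar 6 is beat (6−1)×4 + 4 = 24 overall.
Running totals: G ends at 4, Dbadd9 ends at 8, Ebdim ends at 10, F# ends at 14, Db6 ends at 19, F# ends at 23, Amaj7 ends at 24.
Beat 24 falls within Amaj7.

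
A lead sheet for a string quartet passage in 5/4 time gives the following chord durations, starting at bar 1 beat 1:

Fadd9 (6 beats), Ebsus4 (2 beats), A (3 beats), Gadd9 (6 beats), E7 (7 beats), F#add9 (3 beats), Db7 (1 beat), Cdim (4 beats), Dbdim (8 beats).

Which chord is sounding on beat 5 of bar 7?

Dbdim

Beat 5 of bar 7 is beat (7−1)×5 + 5 = 35 overall.
Running totals: Fadd9 ends at 6, Ebsus4 ends at 8, A ends at 11, Gadd9 ends at 17, E7 ends at 24, F#add9 ends at 27, Db7 ends at 28, Cdim ends at 32, Dbdim ends at 40.
Beat 35 falls within Dbdim.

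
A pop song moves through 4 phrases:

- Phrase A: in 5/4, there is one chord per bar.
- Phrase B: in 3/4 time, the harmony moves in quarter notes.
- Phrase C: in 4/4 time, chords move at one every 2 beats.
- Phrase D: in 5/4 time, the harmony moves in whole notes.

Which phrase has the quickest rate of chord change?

Phrase B

A: each chord is 5 beats in 5/4, so 1 per bar.
B: each chord is 1 beat in 3/4, so 3 per bar.
C: each chord is 2 beats in 4/4, so 2 per bar.
D: each chord is 4 beats in 5/4, so 1.25 per bar.
Fastest is B at 3 chords/bar.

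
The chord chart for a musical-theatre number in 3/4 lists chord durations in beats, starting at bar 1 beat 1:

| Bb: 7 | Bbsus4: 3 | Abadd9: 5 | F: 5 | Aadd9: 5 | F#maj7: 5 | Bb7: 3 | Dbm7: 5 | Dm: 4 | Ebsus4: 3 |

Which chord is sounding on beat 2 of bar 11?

Bb7

Beat 2 of bar 11 is beat (11−1)×3 + 2 = 32 overall.
Running totals: Bb ends at 7, Bbsus4 ends at 10, Abadd9 ends at 15, F ends at 20, Aadd9 ends at 25, F#maj7 ends at 30, Bb7 ends at 33.
Beat 32 falls within Bb7.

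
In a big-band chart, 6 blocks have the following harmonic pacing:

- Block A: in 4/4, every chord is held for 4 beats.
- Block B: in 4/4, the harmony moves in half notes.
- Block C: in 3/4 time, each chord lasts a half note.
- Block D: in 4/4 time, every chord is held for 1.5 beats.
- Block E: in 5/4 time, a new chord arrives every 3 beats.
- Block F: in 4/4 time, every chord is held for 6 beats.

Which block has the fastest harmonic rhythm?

A: 4 beats/bar ÷ 4 beats/chord = 1 chord/bar.
B: 4 beats/bar ÷ 2 beats/chord = 2 chords/bar.
C: 3 beats/bar ÷ 2 beats/chord = 1.5 chords/bar.
D: 4 beats/bar ÷ 1.5 beats/chord = 8/3 chords/bar.
E: 5 beats/bar ÷ 3 beats/chord = 5/3 chords/bar.
F: 4 beats/bar ÷ 6 beats/chord = 2/3 chords/bar.
Fastest is D at 8/3 chords/bar.

Block D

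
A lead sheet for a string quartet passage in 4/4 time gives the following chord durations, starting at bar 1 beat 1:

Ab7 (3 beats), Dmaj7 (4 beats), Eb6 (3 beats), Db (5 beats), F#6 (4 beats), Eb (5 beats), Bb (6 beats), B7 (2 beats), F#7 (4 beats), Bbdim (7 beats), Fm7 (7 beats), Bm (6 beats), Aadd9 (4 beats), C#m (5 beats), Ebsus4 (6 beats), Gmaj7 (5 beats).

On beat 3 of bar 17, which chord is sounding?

Ebsus4

Beat 3 of bar 17 is beat (17−1)×4 + 3 = 67 overall.
Running totals: Ab7 ends at 3, Dmaj7 ends at 7, Eb6 ends at 10, Db ends at 15, F#6 ends at 19, Eb ends at 24, Bb ends at 30, B7 ends at 32, F#7 ends at 36, Bbdim ends at 43, Fm7 ends at 50, Bm ends at 56, Aadd9 ends at 60, C#m ends at 65, Ebsus4 ends at 71.
Beat 67 falls within Ebsus4.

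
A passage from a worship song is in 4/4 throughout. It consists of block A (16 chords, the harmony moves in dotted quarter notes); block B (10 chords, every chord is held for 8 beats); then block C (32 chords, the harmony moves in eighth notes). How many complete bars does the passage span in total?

30 bars

A: 16 × 1.5 = 24 beats = 6 bars.
B: 10 × 8 = 80 beats = 20 bars.
C: 32 × 0.5 = 16 beats = 4 bars.
Total: 6 + 20 + 4 = 30 bars.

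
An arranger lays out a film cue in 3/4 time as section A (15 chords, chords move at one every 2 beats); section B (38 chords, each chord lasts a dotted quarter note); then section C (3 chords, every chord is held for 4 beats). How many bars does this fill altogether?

33 bars

A: 15 × 2 = 30 beats = 10 bars.
B: 38 × 1.5 = 57 beats = 19 bars.
C: 3 × 4 = 12 beats = 4 bars.
Total: 10 + 19 + 4 = 33 bars.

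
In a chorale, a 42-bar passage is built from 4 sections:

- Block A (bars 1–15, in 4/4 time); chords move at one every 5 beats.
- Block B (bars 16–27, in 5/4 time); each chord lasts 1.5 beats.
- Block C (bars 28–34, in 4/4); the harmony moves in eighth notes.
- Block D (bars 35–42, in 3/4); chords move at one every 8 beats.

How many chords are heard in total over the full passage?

111 chords

A: 15 bars × 4 beats = 60 beats; 5 beats/chord → 12 chords.
B: 12 bars × 5 beats = 60 beats; 1.5 beats/chord → 40 chords.
C: 7 bars × 4 beats = 28 beats; 0.5 beats/chord → 56 chords.
D: 8 bars × 3 beats = 24 beats; 8 beats/chord → 3 chords.
Total: 12 + 40 + 56 + 3 = 111.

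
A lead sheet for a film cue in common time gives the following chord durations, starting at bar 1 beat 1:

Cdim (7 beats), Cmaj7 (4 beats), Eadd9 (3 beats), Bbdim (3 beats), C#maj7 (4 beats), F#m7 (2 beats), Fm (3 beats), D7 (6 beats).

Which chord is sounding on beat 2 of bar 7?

Fm

Beat 2 of bar 7 is beat (7−1)×4 + 2 = 26 overall.
Running totals: Cdim ends at 7, Cmaj7 ends at 11, Eadd9 ends at 14, Bbdim ends at 17, C#maj7 ends at 21, F#m7 ends at 23, Fm ends at 26.
Beat 26 falls within Fm.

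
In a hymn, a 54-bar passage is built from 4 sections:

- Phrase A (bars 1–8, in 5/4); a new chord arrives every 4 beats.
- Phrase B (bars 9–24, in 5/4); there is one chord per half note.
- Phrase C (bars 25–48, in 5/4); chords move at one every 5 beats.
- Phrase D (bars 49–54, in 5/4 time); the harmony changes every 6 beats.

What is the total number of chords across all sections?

79 chords

A: 8 bars × 5 beats = 40 beats; 4 beats/chord → 10 chords.
B: 16 bars × 5 beats = 80 beats; 2 beats/chord → 40 chords.
C: 24 bars × 5 beats = 120 beats; 5 beats/chord → 24 chords.
D: 6 bars × 5 beats = 30 beats; 6 beats/chord → 5 chords.
Total: 10 + 40 + 24 + 5 = 79.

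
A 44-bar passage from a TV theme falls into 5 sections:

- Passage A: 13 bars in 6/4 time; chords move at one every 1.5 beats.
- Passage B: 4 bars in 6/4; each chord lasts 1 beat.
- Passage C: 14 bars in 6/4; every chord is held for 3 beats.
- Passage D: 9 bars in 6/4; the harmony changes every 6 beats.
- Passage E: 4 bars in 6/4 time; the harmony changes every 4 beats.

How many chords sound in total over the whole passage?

119 chords

A: 13·6 = 78 beats, 78/1.5 = 52 chords.
B: 4·6 = 24 beats, 24/1 = 24 chords.
C: 14·6 = 84 beats, 84/3 = 28 chords.
D: 9·6 = 54 beats, 54/6 = 9 chords.
E: 4·6 = 24 beats, 24/4 = 6 chords.
Total: 52 + 24 + 28 + 9 + 6 = 119.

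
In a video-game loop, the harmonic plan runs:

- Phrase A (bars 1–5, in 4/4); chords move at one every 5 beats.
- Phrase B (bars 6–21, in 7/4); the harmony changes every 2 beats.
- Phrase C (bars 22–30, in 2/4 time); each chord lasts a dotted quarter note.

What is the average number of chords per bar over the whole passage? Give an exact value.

2.4 chords per bar

A: 5 × 4 = 20 beats ÷ 5 = 4 chords.
B: 16 × 7 = 112 beats ÷ 2 = 56 chords.
C: 9 × 2 = 18 beats ÷ 1.5 = 12 chords.
Overall: 72 chords over 30 bars → 72/30 = 2.4 chords per bar.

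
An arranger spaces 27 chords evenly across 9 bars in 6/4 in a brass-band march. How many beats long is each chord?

2 beats

9 bars × 6 beats/bar = 54 beats total.
54 beats ÷ 27 chords = 2 beats per chord.
(That is a half note.)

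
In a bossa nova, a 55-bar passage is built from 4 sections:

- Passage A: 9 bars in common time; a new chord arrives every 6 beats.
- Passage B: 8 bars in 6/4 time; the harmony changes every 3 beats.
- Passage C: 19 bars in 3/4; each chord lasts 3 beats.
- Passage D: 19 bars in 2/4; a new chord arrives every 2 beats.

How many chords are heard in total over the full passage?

60 chords

A: 9 bars × 4 beats = 36 beats; 6 beats/chord → 6 chords.
B: 8 bars × 6 beats = 48 beats; 3 beats/chord → 16 chords.
C: 19 bars × 3 beats = 57 beats; 3 beats/chord → 19 chords.
D: 19 bars × 2 beats = 38 beats; 2 beats/chord → 19 chords.
Total: 6 + 16 + 19 + 19 = 60.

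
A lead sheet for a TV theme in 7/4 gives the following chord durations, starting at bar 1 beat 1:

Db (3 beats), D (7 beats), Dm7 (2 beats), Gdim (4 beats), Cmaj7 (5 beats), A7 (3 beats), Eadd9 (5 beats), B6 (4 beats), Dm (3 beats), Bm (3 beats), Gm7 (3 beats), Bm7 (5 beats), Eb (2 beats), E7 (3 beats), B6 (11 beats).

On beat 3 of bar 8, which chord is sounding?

Beat 3 of bar 8 is beat (8−1)×7 + 3 = 52 overall.
Running totals: Db ends at 3, D ends at 10, Dm7 ends at 12, Gdim ends at 16, Cmaj7 ends at 21, A7 ends at 24, Eadd9 ends at 29, B6 ends at 33, Dm ends at 36, Bm ends at 39, Gm7 ends at 42, Bm7 ends at 47, Eb ends at 49, E7 ends at 52.
Beat 52 falls within E7.

E7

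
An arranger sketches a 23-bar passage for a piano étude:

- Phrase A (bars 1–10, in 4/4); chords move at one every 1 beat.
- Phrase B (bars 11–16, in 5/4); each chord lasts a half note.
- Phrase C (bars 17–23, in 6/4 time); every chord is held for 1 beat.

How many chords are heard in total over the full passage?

97 chords

A has 40 beats and chords last 1 each, so 40 chords.
B has 30 beats and chords last 2 each, so 15 chords.
C has 42 beats and chords last 1 each, so 42 chords.
Total: 40 + 15 + 42 = 97.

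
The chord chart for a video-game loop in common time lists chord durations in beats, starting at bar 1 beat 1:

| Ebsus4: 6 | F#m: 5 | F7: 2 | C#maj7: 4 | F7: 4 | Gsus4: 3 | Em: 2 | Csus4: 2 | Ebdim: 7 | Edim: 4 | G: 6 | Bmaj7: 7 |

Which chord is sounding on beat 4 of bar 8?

Beat 4 of bar 8 is beat (8−1)×4 + 4 = 32 overall.
Running totals: Ebsus4 ends at 6, F#m ends at 11, F7 ends at 13, C#maj7 ends at 17, F7 ends at 21, Gsus4 ends at 24, Em ends at 26, Csus4 ends at 28, Ebdim ends at 35.
Beat 32 falls within Ebdim.

Ebdim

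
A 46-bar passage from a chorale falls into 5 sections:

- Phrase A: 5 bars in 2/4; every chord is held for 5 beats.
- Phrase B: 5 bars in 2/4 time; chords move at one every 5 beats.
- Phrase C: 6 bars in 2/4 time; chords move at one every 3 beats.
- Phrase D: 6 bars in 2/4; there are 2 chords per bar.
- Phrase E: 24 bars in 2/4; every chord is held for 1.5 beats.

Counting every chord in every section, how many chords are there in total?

A: 5 bars × 2 beats = 10 beats; 5 beats/chord → 2 chords.
B: 5 bars × 2 beats = 10 beats; 5 beats/chord → 2 chords.
C: 6 bars × 2 beats = 12 beats; 3 beats/chord → 4 chords.
D: 6 bars × 2 beats = 12 beats; 1 beat/chord → 12 chords.
E: 24 bars × 2 beats = 48 beats; 1.5 beats/chord → 32 chords.
Total: 2 + 2 + 4 + 12 + 32 = 52.

52 chords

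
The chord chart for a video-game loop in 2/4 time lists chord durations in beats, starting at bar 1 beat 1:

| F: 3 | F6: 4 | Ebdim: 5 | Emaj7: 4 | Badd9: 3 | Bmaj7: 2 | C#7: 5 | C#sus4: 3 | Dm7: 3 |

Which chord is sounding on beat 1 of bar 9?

Beat 1 of bar 9 is beat (9−1)×2 + 1 = 17 overall.
Running totals: F ends at 3, F6 ends at 7, Ebdim ends at 12, Emaj7 ends at 16, Badd9 ends at 19.
Beat 17 falls within Badd9.

Badd9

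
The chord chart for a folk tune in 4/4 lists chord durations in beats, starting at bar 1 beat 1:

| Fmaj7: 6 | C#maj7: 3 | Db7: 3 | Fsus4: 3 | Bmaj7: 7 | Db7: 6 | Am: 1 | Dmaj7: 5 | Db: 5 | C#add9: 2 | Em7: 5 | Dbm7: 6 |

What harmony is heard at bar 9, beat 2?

Beat 2 of bar 9 is beat (9−1)×4 + 2 = 34 overall.
Running totals: Fmaj7 ends at 6, C#maj7 ends at 9, Db7 ends at 12, Fsus4 ends at 15, Bmaj7 ends at 22, Db7 ends at 28, Am ends at 29, Dmaj7 ends at 34.
Beat 34 falls within Dmaj7.

Dmaj7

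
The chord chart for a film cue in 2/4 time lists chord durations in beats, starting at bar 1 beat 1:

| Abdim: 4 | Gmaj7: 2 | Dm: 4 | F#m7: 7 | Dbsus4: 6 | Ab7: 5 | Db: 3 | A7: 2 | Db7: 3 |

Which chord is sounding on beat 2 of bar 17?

Beat 2 of bar 17 is beat (17−1)×2 + 2 = 34 overall.
Running totals: Abdim ends at 4, Gmaj7 ends at 6, Dm ends at 10, F#m7 ends at 17, Dbsus4 ends at 23, Ab7 ends at 28, Db ends at 31, A7 ends at 33, Db7 ends at 36.
Beat 34 falls within Db7.

Db7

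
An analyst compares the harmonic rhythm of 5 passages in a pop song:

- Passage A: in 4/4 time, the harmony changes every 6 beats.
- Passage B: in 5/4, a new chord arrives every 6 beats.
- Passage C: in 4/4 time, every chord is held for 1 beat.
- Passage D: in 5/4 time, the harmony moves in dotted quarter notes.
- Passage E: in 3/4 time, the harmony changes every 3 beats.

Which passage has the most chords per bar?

Passage C

A: 4/6 = 2/3 chords/bar.
B: 5/6 = 5/6 chords/bar.
C: 4/1 = 4 chords/bar.
D: 5/1.5 = 10/3 chords/bar.
E: 3/3 = 1 chord/bar.
Fastest is C at 4 chords/bar.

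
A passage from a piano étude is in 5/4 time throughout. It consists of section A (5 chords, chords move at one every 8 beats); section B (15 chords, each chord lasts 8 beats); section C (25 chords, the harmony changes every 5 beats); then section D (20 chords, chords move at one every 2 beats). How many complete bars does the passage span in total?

65 bars

A: 5 × 8 = 40 beats = 8 bars.
B: 15 × 8 = 120 beats = 24 bars.
C: 25 × 5 = 125 beats = 25 bars.
D: 20 × 2 = 40 beats = 8 bars.
Total: 8 + 24 + 25 + 8 = 65 bars.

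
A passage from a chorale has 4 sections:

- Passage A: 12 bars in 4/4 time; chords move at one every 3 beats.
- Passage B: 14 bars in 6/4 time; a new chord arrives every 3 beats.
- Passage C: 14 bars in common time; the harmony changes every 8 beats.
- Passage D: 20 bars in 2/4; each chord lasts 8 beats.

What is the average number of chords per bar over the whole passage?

A: 12 × 4 = 48 beats ÷ 3 = 16 chords.
B: 14 × 6 = 84 beats ÷ 3 = 28 chords.
C: 14 × 4 = 56 beats ÷ 8 = 7 chords.
D: 20 × 2 = 40 beats ÷ 8 = 5 chords.
Overall: 56 chords over 60 bars → 56/60 = 14/15 chords per bar.

14/15 chords per bar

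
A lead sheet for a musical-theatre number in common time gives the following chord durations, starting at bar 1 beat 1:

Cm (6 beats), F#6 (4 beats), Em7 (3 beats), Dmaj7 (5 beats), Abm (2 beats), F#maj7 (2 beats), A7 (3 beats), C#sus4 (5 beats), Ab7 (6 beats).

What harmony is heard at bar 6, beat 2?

Beat 2 of bar 6 is beat (6−1)×4 + 2 = 22 overall.
Running totals: Cm ends at 6, F#6 ends at 10, Em7 ends at 13, Dmaj7 ends at 18, Abm ends at 20, F#maj7 ends at 22.
Beat 22 falls within F#maj7.

F#maj7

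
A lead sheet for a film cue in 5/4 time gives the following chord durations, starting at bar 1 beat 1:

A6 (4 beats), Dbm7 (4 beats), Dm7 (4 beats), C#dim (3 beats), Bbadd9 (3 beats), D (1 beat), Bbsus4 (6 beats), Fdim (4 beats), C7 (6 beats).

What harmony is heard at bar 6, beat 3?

Fdim

Beat 3 of bar 6 is beat (6−1)×5 + 3 = 28 overall.
Running totals: A6 ends at 4, Dbm7 ends at 8, Dm7 ends at 12, C#dim ends at 15, Bbadd9 ends at 18, D ends at 19, Bbsus4 ends at 25, Fdim ends at 29.
Beat 28 falls within Fdim.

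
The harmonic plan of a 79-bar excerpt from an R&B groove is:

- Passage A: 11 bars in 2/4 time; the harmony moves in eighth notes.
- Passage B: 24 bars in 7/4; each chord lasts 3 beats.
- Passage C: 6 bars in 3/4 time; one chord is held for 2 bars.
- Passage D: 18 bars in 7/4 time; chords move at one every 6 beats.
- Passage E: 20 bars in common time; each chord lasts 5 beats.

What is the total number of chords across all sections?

140 chords

A has 22 beats and chords last 0.5 each, so 44 chords.
B has 168 beats and chords last 3 each, so 56 chords.
C has 18 beats and chords last 6 each, so 3 chords.
D has 126 beats and chords last 6 each, so 21 chords.
E has 80 beats and chords last 5 each, so 16 chords.
Total: 44 + 56 + 3 + 21 + 16 = 140.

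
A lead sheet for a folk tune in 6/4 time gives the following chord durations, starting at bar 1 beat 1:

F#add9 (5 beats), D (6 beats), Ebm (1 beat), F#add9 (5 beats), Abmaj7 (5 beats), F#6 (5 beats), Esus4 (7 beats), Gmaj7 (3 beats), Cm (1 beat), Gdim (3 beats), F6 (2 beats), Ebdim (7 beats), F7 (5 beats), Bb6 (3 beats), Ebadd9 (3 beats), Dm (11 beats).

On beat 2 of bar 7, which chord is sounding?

Cm

Beat 2 of bar 7 is beat (7−1)×6 + 2 = 38 overall.
Running totals: F#add9 ends at 5, D ends at 11, Ebm ends at 12, F#add9 ends at 17, Abmaj7 ends at 22, F#6 ends at 27, Esus4 ends at 34, Gmaj7 ends at 37, Cm ends at 38.
Beat 38 falls within Cm.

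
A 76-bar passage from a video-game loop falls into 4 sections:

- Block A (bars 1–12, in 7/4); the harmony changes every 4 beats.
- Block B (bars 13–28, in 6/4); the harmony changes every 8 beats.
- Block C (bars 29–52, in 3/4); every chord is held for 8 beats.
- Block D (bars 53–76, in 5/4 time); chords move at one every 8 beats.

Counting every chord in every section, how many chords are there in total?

57 chords

A: 12·7 = 84 beats, 84/4 = 21 chords.
B: 16·6 = 96 beats, 96/8 = 12 chords.
C: 24·3 = 72 beats, 72/8 = 9 chords.
D: 24·5 = 120 beats, 120/8 = 15 chords.
Total: 21 + 12 + 9 + 15 = 57.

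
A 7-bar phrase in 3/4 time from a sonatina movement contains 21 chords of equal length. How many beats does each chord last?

7 bars × 3 beats/bar = 21 beats total.
21 beats ÷ 21 chords = 1 beats per chord.
(That is a quarter note.)

1 beat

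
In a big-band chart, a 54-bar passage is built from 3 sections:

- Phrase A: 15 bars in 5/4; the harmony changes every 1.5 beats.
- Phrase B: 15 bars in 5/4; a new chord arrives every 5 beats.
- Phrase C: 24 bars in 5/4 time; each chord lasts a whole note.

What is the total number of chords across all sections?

95 chords

A has 75 beats and chords last 1.5 each, so 50 chords.
B has 75 beats and chords last 5 each, so 15 chords.
C has 120 beats and chords last 4 each, so 30 chords.
Total: 50 + 15 + 30 = 95.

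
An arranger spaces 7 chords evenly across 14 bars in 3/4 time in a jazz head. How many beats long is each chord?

14 bars × 3 beats/bar = 42 beats total.
42 beats ÷ 7 chords = 6 beats per chord.

6 beats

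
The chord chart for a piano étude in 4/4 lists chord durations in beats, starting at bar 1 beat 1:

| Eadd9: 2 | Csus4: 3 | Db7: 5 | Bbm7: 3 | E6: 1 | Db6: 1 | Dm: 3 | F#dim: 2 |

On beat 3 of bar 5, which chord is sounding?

F#dim

Beat 3 of bar 5 is beat (5−1)×4 + 3 = 19 overall.
Running totals: Eadd9 ends at 2, Csus4 ends at 5, Db7 ends at 10, Bbm7 ends at 13, E6 ends at 14, Db6 ends at 15, Dm ends at 18, F#dim ends at 20.
Beat 19 falls within F#dim.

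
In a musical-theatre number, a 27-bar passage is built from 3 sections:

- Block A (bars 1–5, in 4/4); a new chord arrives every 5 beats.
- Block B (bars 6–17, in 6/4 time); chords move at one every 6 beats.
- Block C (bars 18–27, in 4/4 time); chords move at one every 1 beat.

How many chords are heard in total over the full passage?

56 chords

A: 5·4 = 20 beats, 20/5 = 4 chords.
B: 12·6 = 72 beats, 72/6 = 12 chords.
C: 10·4 = 40 beats, 40/1 = 40 chords.
Total: 4 + 12 + 40 = 56.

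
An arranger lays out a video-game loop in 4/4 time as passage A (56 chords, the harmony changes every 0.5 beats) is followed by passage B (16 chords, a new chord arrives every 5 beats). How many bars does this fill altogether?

27 bars

A: 56 × 0.5 = 28 beats = 7 bars.
B: 16 × 5 = 80 beats = 20 bars.
Total: 7 + 20 = 27 bars.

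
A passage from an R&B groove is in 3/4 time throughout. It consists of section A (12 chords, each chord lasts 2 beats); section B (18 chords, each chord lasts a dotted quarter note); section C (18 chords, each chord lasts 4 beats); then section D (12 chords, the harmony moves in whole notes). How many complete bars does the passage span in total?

57 bars

A: 12 × 2 = 24 beats = 8 bars.
B: 18 × 1.5 = 27 beats = 9 bars.
C: 18 × 4 = 72 beats = 24 bars.
D: 12 × 4 = 48 beats = 16 bars.
Total: 8 + 9 + 24 + 16 = 57 bars.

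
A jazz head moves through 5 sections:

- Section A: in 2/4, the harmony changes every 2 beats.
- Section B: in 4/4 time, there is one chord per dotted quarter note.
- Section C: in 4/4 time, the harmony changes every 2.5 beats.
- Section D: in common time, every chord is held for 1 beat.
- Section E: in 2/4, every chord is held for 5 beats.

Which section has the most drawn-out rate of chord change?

Section E

A: 2/2 = 1 chord/bar.
B: 4/1.5 = 8/3 chords/bar.
C: 4/2.5 = 1.6 chords/bar.
D: 4/1 = 4 chords/bar.
E: 2/5 = 0.4 chords/bar.
Slowest is E at 0.4 chords/bar.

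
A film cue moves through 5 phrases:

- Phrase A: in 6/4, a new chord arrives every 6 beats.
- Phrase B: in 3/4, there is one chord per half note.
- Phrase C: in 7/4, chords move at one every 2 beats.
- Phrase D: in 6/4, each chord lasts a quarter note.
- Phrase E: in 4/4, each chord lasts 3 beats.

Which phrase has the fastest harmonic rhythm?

A: 6 beats/bar ÷ 6 beats/chord = 1 chord/bar.
B: 3 beats/bar ÷ 2 beats/chord = 1.5 chords/bar.
C: 7 beats/bar ÷ 2 beats/chord = 3.5 chords/bar.
D: 6 beats/bar ÷ 1 beat/chord = 6 chords/bar.
E: 4 beats/bar ÷ 3 beats/chord = 4/3 chords/bar.
Fastest is D at 6 chords/bar.

Phrase D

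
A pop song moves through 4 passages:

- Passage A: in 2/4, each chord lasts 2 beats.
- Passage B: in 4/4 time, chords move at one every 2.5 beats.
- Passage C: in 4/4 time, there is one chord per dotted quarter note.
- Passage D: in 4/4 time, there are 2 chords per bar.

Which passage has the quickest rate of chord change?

A: each chord is 2 beats in 2/4, so 1 per bar.
B: each chord is 2.5 beats in 4/4, so 1.6 per bar.
C: each chord is 1.5 beats in 4/4, so 8/3 per bar.
D: each chord is 2 beats in 4/4, so 2 per bar.
Fastest is C at 8/3 chords/bar.

Passage C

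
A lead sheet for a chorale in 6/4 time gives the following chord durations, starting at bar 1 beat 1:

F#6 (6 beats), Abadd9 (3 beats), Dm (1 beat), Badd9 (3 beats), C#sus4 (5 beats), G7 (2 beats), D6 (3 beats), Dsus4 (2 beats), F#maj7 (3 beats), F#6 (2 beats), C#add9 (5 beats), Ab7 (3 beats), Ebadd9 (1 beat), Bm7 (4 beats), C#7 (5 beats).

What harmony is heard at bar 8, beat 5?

C#7

Beat 5 of bar 8 is beat (8−1)×6 + 5 = 47 overall.
Running totals: F#6 ends at 6, Abadd9 ends at 9, Dm ends at 10, Badd9 ends at 13, C#sus4 ends at 18, G7 ends at 20, D6 ends at 23, Dsus4 ends at 25, F#maj7 ends at 28, F#6 ends at 30, C#add9 ends at 35, Ab7 ends at 38, Ebadd9 ends at 39, Bm7 ends at 43, C#7 ends at 48.
Beat 47 falls within C#7.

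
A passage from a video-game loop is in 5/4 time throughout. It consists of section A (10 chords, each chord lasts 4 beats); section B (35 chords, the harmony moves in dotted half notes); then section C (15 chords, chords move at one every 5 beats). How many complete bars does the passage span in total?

A: 10 × 4 = 40 beats = 8 bars.
B: 35 × 3 = 105 beats = 21 bars.
C: 15 × 5 = 75 beats = 15 bars.
Total: 8 + 21 + 15 = 44 bars.

44 bars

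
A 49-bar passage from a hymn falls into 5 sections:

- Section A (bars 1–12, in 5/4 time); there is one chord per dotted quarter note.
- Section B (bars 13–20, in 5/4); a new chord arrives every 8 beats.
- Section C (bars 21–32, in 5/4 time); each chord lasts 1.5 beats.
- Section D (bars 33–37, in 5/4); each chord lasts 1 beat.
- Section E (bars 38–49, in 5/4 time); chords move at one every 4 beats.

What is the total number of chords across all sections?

A: 12 bars × 5 beats = 60 beats; 1.5 beats/chord → 40 chords.
B: 8 bars × 5 beats = 40 beats; 8 beats/chord → 5 chords.
C: 12 bars × 5 beats = 60 beats; 1.5 beats/chord → 40 chords.
D: 5 bars × 5 beats = 25 beats; 1 beat/chord → 25 chords.
E: 12 bars × 5 beats = 60 beats; 4 beats/chord → 15 chords.
Total: 40 + 5 + 40 + 25 + 15 = 125.

125 chords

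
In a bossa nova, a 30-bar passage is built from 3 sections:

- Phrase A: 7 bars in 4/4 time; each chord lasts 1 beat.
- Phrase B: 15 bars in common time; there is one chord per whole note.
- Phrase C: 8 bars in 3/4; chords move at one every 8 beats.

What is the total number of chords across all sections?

A has 28 beats and chords last 1 each, so 28 chords.
B has 60 beats and chords last 4 each, so 15 chords.
C has 24 beats and chords last 8 each, so 3 chords.
Total: 28 + 15 + 3 = 46.

46 chords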